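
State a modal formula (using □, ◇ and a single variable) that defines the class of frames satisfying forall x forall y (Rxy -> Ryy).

□(□p → p)

The condition is shift-reflexivity. The T□ schema □(□p → p) defines it.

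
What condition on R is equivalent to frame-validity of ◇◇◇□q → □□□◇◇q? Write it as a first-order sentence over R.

This is a Sahlqvist (Geach-type) schema ◇^3□^1q → □^3◇^2q.
Minimal-valuation argument: fix x; take any y with xR^3y and any z with xR^3z. Set V(q) to the set of worlds R-reachable from y in exactly 1 step. Then □^1q holds at y, so the antecedent holds at x; validity forces ◇^2q at z, giving a w with zR^2w and yR^1w.
First-order correspondent: ∀x ∀y ∀z ((xR³y ∧ xR³z) → ∃w (yRw ∧ zR²w)).

∀x ∀y ∀z ((xR³y ∧ xR³z) → ∃w (yRw ∧ zR²w))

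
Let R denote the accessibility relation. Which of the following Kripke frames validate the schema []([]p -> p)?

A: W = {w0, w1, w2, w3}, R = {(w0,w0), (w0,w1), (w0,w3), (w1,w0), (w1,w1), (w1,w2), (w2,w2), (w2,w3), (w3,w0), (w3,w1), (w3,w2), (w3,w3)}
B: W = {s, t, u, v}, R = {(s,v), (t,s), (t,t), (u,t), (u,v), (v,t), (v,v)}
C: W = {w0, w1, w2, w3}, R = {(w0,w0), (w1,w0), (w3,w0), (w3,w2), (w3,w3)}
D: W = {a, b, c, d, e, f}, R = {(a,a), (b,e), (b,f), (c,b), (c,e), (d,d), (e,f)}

A

The schema corresponds to shift-reflexivity: forall x forall y (Rxy -> Ryy).
A: ✓.
B: fails — Rts but not Rss.
C: fails — Rw3w2 but not Rw2w2.
D: fails — Rbf but not Rff.
Valid on: A.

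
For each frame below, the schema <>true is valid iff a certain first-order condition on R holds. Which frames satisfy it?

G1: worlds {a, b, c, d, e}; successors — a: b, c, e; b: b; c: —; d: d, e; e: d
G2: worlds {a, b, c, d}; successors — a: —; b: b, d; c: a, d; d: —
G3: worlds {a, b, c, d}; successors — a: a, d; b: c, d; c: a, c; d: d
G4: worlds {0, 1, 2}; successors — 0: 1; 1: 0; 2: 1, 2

Frame correspondent (Sahlqvist): forall x exists y Rxy — i.e. seriality.
G1: fails — world c has no successor.
G2: fails — world a has no successor.
G3: ✓.
G4: ✓.

G3, G4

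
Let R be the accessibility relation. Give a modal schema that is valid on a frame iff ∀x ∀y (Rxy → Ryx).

ψ → □◇ψ

This is symmetry; the standard corresponding axiom is B: ψ → □◇ψ.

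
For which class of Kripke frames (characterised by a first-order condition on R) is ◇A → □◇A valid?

Suppose ◇A→□◇A is valid. Take Rxy, Rxz and set V(A)={y}. Then ◇A at x, so □◇A at x, so ◇A at z, so some w with Rzw has A; w=y, i.e. Rzy. By symmetry of the argument, Ryz.

The Euclidean property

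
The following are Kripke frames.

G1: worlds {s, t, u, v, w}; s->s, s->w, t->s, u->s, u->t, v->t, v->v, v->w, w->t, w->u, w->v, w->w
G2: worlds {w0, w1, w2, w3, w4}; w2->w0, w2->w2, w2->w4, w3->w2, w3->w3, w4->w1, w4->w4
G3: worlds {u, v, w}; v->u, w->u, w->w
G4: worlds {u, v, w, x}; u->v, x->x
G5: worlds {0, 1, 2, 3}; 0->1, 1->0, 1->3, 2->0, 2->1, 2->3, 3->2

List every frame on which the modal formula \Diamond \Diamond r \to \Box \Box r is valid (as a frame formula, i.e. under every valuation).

G4

The schema corresponds to a generalized confluence (Geach) condition: \forall x \forall y \forall z ((x R^2 y \wedge x R^2 z) \to \exists w (y = w \wedge z = w)).
G1: fails — sR²s, sR²t but s ≠ t.
G2: fails — w2R²w0, w2R²w1 but w0 ≠ w1.
G3: fails — wR²u, wR²w but u ≠ w.
G4: holds.
G5: fails — 0R²0, 0R²3 but 0 ≠ 3.
Valid on: G4.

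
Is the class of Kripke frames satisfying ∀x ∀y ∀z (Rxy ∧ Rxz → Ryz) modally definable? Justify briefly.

Definable; ◇q → □◇q defines it

The condition is the Euclidean property. A defining modal formula is ◇q → □◇q.
Suppose ◇q→□◇q is valid. Take Rxy, Rxz and set V(q)={y}. Then ◇q at x, so □◇q at x, so ◇q at z, so some w with Rzw has q; w=y, i.e. Rzy. By symmetry of the argument, Ryz.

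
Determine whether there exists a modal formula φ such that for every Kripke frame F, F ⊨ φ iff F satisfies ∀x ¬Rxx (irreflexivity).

Any modally definable frame class is closed under surjective bounded morphisms.
The 2-cycle (worlds 0,1 with 0→1→0) is irreflexive, and the map sending every world to a single reflexive point • is a surjective bounded morphism (forth: every edge maps to (•,•); back: every world has a successor). So any modal formula valid on the 2-cycle is also valid on the reflexive point, which is not irreflexive.
So the class is not modally definable.

No — not modally definable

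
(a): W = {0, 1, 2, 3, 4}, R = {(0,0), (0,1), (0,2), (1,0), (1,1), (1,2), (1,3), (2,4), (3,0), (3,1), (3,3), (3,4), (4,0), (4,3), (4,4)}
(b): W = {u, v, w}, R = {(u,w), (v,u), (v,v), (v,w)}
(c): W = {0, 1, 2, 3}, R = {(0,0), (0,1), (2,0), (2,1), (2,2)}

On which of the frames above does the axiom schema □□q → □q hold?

Frame correspondent (Sahlqvist): ∀x ∀y (Rxy → ∃z (Rxz ∧ Rzy)) — i.e. density.
(a): satisfies the condition.
(b): fails — Ruw but no z with Ruz and Rzw.
(c): satisfies the condition.

(a), (c)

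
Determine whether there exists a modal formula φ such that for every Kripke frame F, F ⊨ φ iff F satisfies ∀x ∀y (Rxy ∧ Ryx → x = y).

Not modally definable

Any modally definable frame class is closed under surjective bounded morphisms.
The 8-cycle (worlds a,b,c,d,e,f,g,h with a→b→c→d→e→f→g→h→a) is antisymmetric. Sending even-indexed worlds to s and odd-indexed worlds to t is a surjective bounded morphism onto the two-world frame with s↔t, which is not antisymmetric.
So no modal formula (or set of formulas) defines exactly the antisymmetric frames.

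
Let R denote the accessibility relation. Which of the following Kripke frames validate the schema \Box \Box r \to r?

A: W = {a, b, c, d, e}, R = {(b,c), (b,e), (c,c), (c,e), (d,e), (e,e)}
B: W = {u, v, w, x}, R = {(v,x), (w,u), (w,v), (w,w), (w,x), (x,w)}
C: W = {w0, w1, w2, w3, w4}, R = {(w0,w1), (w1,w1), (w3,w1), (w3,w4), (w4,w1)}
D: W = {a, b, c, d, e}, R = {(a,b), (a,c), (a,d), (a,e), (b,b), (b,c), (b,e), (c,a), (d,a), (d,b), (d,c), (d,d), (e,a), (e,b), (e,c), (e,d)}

D

Frame correspondent (Sahlqvist): \forall x \exists w (x R^2 w \wedge x = w) — i.e. a generalized confluence (Geach) condition.
A: fails — at a but no w with aR²w and a=w.
B: fails — at u but no t with uR²t and u=t.
C: fails — at w0 but no w with w0R²w and w0=w.
D: condition met.
Valid on: D.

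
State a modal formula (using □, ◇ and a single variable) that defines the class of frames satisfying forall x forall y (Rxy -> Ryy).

□(□r → r)

A defining formula is □(□r → r) (the T□ axiom).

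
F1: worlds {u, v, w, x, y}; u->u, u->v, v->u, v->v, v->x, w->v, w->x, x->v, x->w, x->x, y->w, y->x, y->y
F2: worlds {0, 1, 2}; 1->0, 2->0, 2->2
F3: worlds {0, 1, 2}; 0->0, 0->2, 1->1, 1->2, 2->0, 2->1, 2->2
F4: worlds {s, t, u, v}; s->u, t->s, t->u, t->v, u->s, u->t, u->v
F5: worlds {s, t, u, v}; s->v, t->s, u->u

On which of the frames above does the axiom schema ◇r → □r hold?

F5

The schema corresponds to partial functionality: ∀x ∀y ∀z (Rxy ∧ Rxz → y = z).
F1: fails — u sees both u and v.
F2: fails — 2 sees both 0 and 2.
F3: fails — 0 sees both 0 and 2.
F4: fails — t sees both s and u.
F5: satisfies the condition.
Valid on: F5.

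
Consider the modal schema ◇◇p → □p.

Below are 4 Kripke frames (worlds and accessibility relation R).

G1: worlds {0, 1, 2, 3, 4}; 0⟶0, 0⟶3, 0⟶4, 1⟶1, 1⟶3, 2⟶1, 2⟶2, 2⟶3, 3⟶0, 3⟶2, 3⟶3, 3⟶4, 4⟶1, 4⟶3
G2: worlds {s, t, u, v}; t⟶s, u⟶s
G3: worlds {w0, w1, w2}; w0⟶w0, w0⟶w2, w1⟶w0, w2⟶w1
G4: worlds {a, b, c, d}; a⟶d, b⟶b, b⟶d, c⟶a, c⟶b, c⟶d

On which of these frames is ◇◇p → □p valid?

The schema corresponds to a generalized confluence (Geach) condition: ∀x ∀y ∀z ((xR²y ∧ xRz) → ∃w (y = w ∧ z = w)).
G1: fails — 0R²0, 0R3 but 0 ≠ 3.
G2: holds.
G3: fails — w0R²w0, w0Rw2 but w0 ≠ w2.
G4: fails — bR²b, bRd but b ≠ d.

G2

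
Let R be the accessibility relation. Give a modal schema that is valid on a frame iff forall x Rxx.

This is reflexivity; the standard corresponding axiom is T: □s → s.
Suppose □s→s is valid. At any x set V(s)={w : Rxw}. Then □s holds at x, so s holds at x, i.e. Rxx.

□s → s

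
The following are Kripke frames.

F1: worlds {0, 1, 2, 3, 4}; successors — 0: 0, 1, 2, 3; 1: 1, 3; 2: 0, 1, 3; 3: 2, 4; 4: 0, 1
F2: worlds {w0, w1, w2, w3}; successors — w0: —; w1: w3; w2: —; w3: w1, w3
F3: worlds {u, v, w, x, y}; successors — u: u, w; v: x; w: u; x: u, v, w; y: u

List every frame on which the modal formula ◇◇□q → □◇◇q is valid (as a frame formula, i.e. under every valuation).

F2, F3

This is the axiom for a generalized confluence (Geach) condition; its first-order frame correspondent is ∀x ∀y ∀z ((xR²y ∧ xRz) → ∃w (yRw ∧ zR²w)).
F1: fails — 0R²3, 0R3 but no w with 3Rw and 3R²w.
F2: ✓.
F3: ✓.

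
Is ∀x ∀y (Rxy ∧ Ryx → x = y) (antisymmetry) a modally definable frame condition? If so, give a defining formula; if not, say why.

Modal frame validity is preserved under surjective bounded morphisms.
The 8-cycle (worlds w0,w1,w2,w3,w4,w5,w6,w7 with w0→w1→w2→w3→w4→w5→w6→w7→w0) is antisymmetric. Sending even-indexed worlds to a and odd-indexed worlds to b is a surjective bounded morphism onto the two-world frame with a↔b, which is not antisymmetric.
So the class is not modally definable.

No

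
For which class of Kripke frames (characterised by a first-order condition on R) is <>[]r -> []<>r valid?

Convergence

This schema is the .2 axiom.
Its frame correspondent is convergence — forall x forall y forall z (Rxy & Rxz -> exists w (Ryw & Rzw)).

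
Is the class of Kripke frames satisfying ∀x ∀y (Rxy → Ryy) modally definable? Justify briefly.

Definable; □(□r → r) defines it

Yes: it is shift-reflexivity, defined by the T□ schema □(□r → r).
Suppose □(□r→r) is valid. Take Rxy and set V(r)={w : Ryw}. Then at y, □r holds; since □(□r→r) at x, □r→r at y, so r at y, i.e. Ryy.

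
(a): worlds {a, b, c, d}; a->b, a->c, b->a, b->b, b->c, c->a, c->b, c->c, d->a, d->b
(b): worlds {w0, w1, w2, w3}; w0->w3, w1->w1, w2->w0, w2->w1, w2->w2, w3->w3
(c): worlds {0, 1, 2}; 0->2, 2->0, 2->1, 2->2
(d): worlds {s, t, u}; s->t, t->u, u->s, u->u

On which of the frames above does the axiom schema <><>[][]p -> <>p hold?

The schema corresponds to a generalized confluence (Geach) condition: forall x forall y (x R^2 y -> exists w (y R^2 w & xRw)).
(a): satisfies the condition.
(b): fails — w2R²w0 but no w with w0R²w and w2Rw.
(c): fails — 0R²1 but no w with 1R²w and 0Rw.
(d): satisfies the condition.
Valid on: (a), (d).

(a), (d)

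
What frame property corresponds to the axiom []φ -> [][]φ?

transitivity

This is the 4 axiom.
It corresponds to transitivity: forall x forall y forall z (Rxy & Ryz -> Rxz).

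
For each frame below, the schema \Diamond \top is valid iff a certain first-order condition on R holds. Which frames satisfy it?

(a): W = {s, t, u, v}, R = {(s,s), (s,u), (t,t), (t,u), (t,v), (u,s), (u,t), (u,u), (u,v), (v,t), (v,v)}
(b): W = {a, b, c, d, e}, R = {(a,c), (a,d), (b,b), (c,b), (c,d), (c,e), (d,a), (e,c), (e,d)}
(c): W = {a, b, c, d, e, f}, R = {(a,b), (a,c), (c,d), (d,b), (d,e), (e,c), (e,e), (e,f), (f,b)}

Frame correspondent (Sahlqvist): \forall x \exists y Rxy — i.e. seriality.
(a): satisfies the condition.
(b): satisfies the condition.
(c): fails — world b has no successor.

(a), (b)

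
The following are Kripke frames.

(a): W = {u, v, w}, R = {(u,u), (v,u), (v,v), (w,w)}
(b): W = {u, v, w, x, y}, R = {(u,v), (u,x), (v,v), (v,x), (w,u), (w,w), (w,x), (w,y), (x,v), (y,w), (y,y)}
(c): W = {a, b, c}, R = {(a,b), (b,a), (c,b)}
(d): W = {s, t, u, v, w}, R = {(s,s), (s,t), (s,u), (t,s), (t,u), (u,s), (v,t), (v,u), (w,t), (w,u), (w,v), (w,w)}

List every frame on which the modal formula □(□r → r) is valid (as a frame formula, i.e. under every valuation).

(a)

The schema corresponds to shift-reflexivity: ∀x ∀y (Rxy → Ryy).
(a): satisfies the condition.
(b): fails — Rwu but not Ruu.
(c): fails — Rab but not Rbb.
(d): fails — Rwt but not Rtt.
Valid on: (a).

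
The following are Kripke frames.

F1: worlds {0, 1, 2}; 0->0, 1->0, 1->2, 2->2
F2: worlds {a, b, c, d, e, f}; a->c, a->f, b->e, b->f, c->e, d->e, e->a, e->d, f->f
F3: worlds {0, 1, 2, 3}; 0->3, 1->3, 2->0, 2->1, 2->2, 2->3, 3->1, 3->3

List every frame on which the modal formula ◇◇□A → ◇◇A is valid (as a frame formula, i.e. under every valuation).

This is the axiom for a generalized confluence (Geach) condition; its first-order frame correspondent is ∀x ∀y (xR²y → ∃w (yRw ∧ xR²w)).
F1: condition met.
F2: fails — aR²e but no w with eRw and aR²w.
F3: condition met.

F1, F3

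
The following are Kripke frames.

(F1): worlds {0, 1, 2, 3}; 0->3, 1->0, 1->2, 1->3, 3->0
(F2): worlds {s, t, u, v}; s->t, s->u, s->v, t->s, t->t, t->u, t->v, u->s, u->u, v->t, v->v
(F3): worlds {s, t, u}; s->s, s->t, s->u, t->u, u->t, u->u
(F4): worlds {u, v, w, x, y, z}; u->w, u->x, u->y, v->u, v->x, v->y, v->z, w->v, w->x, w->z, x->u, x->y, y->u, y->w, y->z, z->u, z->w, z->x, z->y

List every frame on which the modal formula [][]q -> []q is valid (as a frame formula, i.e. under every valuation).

(F2), (F3)

The schema corresponds to density: forall x forall y (Rxy -> exists z (Rxz & Rzy)).
(F1): fails — R12 but no z with R1z and Rz2.
(F2): holds.
(F3): holds.
(F4): fails — Rwv but no t with Rwt and Rtv.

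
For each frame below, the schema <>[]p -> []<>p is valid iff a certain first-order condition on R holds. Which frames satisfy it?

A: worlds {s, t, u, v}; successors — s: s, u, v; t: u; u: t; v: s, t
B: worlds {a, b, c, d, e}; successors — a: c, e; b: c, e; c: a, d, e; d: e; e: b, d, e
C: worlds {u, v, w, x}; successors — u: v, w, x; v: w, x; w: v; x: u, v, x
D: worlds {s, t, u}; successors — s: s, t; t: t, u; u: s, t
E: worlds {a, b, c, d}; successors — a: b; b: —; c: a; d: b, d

B, D

Frame correspondent (Sahlqvist): forall x forall y forall z (Rxy & Rxz -> exists w (Ryw & Rzw)) — i.e. convergence.
A: fails — Rsu and Rss but u and s have no common successor.
B: ✓.
C: fails — Ruv and Ruw but v and w have no common successor.
D: ✓.
E: fails — Rab and Rab but b and b have no common successor.
Valid on: B, D.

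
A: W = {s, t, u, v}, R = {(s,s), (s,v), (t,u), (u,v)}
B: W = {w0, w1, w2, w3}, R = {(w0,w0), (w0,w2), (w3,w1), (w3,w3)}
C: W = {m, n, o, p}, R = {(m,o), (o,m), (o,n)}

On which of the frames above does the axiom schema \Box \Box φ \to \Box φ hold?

B

This is the axiom for density; its first-order frame correspondent is \forall x \forall y (Rxy \to \exists z (Rxz \wedge Rzy)).
A: fails — Ruv but no z with Ruz and Rzv.
B: condition met.
C: fails — Rom but no z with Roz and Rzm.
Valid on: B.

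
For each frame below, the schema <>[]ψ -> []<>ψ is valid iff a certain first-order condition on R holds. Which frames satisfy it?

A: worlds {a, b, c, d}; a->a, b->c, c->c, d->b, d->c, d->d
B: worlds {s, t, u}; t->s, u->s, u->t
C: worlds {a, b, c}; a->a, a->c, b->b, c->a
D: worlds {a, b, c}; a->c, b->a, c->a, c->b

The schema corresponds to convergence: forall x forall y forall z (Rxy & Rxz -> exists w (Ryw & Rzw)).
A: holds.
B: fails — Rts and Rts but s and s have no common successor.
C: holds.
D: fails — Rca and Rcb but a and b have no common successor.

A, C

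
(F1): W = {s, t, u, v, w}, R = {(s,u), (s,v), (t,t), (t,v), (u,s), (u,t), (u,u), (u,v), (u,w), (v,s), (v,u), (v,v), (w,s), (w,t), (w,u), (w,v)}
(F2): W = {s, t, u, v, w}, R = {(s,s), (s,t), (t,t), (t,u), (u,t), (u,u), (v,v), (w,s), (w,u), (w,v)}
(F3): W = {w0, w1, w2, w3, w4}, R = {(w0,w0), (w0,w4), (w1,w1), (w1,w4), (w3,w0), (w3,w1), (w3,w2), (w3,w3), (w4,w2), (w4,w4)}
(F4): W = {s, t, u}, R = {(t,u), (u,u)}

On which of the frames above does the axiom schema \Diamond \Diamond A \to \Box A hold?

Frame correspondent (Sahlqvist): \forall x \forall y \forall z ((x R^2 y \wedge xRz) \to \exists w (y = w \wedge z = w)) — i.e. a generalized confluence (Geach) condition.
(F1): fails — sR²s, sRu but s ≠ u.
(F2): fails — sR²s, sRt but s ≠ t.
(F3): fails — w0R²w0, w0Rw4 but w0 ≠ w4.
(F4): ✓.

(F4)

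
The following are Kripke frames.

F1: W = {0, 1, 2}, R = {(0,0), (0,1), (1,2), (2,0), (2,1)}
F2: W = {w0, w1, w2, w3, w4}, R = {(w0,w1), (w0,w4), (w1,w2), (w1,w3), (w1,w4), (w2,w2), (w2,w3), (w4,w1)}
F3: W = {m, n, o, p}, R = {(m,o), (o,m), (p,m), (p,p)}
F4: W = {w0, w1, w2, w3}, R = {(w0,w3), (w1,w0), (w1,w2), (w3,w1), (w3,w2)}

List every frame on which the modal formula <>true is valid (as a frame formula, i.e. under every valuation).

F1

The schema corresponds to seriality: forall x exists y Rxy.
F1: satisfies the condition.
F2: fails — world w3 has no successor.
F3: fails — world n has no successor.
F4: fails — world w2 has no successor.
Valid on: F1.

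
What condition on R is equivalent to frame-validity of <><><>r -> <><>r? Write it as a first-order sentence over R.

forall x forall y (x R^3 y -> exists w (y = w & x R^2 w))

This is a Sahlqvist (Geach-type) schema ◇^3□^0r → □^0◇^2r.
First-order correspondent: forall x forall y (x R^3 y -> exists w (y = w & x R^2 w)).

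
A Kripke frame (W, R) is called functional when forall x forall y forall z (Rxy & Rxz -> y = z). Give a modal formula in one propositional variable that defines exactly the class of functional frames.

◇q → □q

The condition is partial functionality. The CD schema ◇q → □q defines it.
Suppose ◇q→□q is valid. Take Rxy, Rxz and set V(q)={y}. Then ◇q at x, so □q at x, so q at z, i.e. z=y.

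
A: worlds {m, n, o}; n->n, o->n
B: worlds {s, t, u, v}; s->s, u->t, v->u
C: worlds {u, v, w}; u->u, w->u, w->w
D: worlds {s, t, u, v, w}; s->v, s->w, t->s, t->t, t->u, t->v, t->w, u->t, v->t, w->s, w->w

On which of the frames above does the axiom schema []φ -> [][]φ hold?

Frame correspondent (Sahlqvist): forall x forall y forall z (Rxy & Ryz -> Rxz) — i.e. transitivity.
A: condition met.
B: fails — Rvu and Rut but not Rvt.
C: condition met.
D: fails — Rut and Rtv but not Ruv.

A, C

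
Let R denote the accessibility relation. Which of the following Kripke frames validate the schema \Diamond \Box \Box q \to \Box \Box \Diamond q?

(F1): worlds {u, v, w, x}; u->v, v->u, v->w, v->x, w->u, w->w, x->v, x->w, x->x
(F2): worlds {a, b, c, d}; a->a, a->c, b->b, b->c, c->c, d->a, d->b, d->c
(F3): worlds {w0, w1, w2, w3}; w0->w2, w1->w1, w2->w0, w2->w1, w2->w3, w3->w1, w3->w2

(F2)

The schema corresponds to a generalized confluence (Geach) condition: \forall x \forall y \forall z ((xRy \wedge x R^2 z) \to \exists w (y R^2 w \wedge zRw)).
(F1): fails — vRu, vR²u but no t with uR²t and uRt.
(F2): condition met.
(F3): fails — w3Rw1, w3R²w0 but no w with w1R²w and w0Rw.
Valid on: (F2).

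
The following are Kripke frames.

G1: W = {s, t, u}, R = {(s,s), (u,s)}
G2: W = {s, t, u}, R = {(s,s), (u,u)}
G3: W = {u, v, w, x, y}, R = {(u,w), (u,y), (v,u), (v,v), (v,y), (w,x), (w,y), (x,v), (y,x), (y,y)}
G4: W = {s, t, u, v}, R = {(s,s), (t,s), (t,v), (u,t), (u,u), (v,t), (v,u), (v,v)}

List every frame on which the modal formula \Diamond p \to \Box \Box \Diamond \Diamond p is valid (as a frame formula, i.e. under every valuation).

G1, G2

This is the axiom for a generalized confluence (Geach) condition; its first-order frame correspondent is \forall x \forall y \forall z ((xRy \wedge x R^2 z) \to \exists w (y = w \wedge z R^2 w)).
G1: ✓.
G2: ✓.
G3: fails — uRw, uR²x but no t with w=t and xR²t.
G4: fails — tRv, tR²s but no w with v=w and sR²w.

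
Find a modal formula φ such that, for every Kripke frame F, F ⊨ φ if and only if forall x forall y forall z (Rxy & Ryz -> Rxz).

□s → □□s

This is transitivity; the standard corresponding axiom is 4: □s → □□s.
Suppose □s→□□s is valid. Take Rxy, Ryz and set V(s)={w : Rxw}. Then □s at x, so □□s at x, so □s at y, so s at z, i.e. Rxz.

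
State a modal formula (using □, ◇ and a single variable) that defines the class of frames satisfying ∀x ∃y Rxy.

□s → ◇s

The condition is seriality. The D schema □s → ◇s defines it.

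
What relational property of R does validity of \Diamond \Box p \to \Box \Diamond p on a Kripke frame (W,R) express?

This is the .2 axiom.
Its frame correspondent is convergence — \forall x \forall y \forall z (Rxy \wedge Rxz \to \exists w (Ryw \wedge Rzw)).

Convergence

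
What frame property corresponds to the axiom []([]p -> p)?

shift-reflexivity

Suppose □(□p→p) is valid. Take Rxy and set V(p)={w : Ryw}. Then at y, □p holds; since □(□p→p) at x, □p→p at y, so p at y, i.e. Ryy.
Conversely, on a frame with shift-reflexivity the schema holds at every world under every valuation.
So the correspondent is shift-reflexivity.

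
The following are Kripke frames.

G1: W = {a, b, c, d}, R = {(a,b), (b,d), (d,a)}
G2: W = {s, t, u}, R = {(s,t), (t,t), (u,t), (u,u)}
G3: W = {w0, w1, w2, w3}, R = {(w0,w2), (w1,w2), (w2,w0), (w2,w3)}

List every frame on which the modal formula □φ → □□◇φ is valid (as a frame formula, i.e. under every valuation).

G2

Frame correspondent (Sahlqvist): ∀x ∀z (xR²z → ∃w (xRw ∧ zRw)) — i.e. a generalized confluence (Geach) condition.
G1: fails — aR²d but no w with aRw and dRw.
G2: holds.
G3: fails — w0R²w3 but no w with w0Rw and w3Rw.
Valid on: G2.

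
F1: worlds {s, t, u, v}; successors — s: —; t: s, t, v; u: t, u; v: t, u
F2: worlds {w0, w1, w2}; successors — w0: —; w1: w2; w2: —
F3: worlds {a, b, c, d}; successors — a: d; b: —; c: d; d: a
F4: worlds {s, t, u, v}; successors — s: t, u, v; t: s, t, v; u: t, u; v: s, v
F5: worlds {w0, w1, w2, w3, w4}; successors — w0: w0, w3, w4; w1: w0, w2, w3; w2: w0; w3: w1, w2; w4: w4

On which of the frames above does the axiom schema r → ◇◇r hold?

This is the axiom for a generalized confluence (Geach) condition; its first-order frame correspondent is ∀x ∃w (x = w ∧ xR²w).
F1: fails — at s but no w with s=w and sR²w.
F2: fails — at w0 but no w with w0=w and w0R²w.
F3: fails — at b but no w with b=w and bR²w.
F4: holds.
F5: fails — at w2 but no w with w2=w and w2R²w.
Valid on: F4.

F4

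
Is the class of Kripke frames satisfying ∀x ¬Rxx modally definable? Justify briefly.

No

If a class were modally definable it would be closed under surjective bounded morphisms (Goldblatt–Thomason).
The 5-cycle (worlds 0,1,2,3,4 with 0→1→2→3→4→0) is irreflexive, and the map sending every world to a single reflexive point • is a surjective bounded morphism (forth: every edge maps to (•,•); back: every world has a successor). So any modal formula valid on the 5-cycle is also valid on the reflexive point, which is not irreflexive.
So no modal formula (or set of formulas) defines exactly the irreflexive frames.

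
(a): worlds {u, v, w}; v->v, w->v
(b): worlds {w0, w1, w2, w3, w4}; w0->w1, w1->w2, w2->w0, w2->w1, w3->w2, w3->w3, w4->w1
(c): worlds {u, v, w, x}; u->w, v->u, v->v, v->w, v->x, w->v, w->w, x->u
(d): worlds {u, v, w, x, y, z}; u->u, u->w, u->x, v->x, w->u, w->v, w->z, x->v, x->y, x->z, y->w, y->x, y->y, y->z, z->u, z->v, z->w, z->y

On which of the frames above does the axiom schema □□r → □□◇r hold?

(a), (c)

Frame correspondent (Sahlqvist): ∀x ∀z (xR²z → ∃w (xR²w ∧ zRw)) — i.e. a generalized confluence (Geach) condition.
(a): satisfies the condition.
(b): fails — w0R²w2 but no w with w0R²w and w2Rw.
(c): satisfies the condition.
(d): fails — vR²v but no t with vR²t and vRt.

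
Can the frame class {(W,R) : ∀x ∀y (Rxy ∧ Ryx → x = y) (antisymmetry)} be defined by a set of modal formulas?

Modal frame validity is preserved under surjective bounded morphisms.
The 8-cycle (worlds w0,w1,w2,w3,w4,w5,w6,w7 with w0→w1→w2→w3→w4→w5→w6→w7→w0) is antisymmetric. Sending even-indexed worlds to • and odd-indexed worlds to ∘ is a surjective bounded morphism onto the two-world frame with •↔∘, which is not antisymmetric.
So the class is not modally definable.

No — not modally definable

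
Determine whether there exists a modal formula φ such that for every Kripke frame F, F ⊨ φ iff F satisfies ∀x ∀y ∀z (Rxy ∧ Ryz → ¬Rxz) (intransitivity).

If a class were modally definable it would be closed under surjective bounded morphisms (Goldblatt–Thomason).
The 3-cycle (worlds w0,w1,w2 with w0→w1→w2→w0) is intransitive. Mapping every world to a single reflexive point • is a surjective bounded morphism; the reflexive point is not intransitive (R••∧R•• but R••).
So the class is not modally definable.

Not modally definable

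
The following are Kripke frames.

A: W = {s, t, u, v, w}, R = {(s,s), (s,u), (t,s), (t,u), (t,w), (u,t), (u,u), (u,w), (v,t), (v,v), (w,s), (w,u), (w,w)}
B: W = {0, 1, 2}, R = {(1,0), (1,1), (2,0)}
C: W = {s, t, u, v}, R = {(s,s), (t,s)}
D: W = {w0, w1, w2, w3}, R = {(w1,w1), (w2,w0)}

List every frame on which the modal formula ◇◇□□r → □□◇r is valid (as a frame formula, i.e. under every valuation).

This is the axiom for a generalized confluence (Geach) condition; its first-order frame correspondent is ∀x ∀y ∀z ((xR²y ∧ xR²z) → ∃w (yR²w ∧ zRw)).
A: ✓.
B: fails — 1R²0, 1R²0 but no w with 0R²w and 0Rw.
C: ✓.
D: ✓.

A, C, D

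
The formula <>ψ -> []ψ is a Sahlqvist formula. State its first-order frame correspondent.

partial functionality

Suppose ◇ψ→□ψ is valid. Take Rxy, Rxz and set V(ψ)={y}. Then ◇ψ at x, so □ψ at x, so ψ at z, i.e. z=y.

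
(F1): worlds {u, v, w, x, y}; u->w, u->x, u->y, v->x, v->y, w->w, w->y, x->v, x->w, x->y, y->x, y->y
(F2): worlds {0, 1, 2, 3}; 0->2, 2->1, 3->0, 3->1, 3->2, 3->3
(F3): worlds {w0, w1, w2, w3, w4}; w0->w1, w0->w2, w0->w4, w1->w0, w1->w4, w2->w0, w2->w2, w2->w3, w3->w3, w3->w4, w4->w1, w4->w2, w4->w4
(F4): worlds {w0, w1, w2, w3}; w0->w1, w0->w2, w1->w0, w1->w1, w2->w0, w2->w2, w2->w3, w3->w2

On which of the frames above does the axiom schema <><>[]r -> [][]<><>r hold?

Frame correspondent (Sahlqvist): forall x forall y forall z ((x R^2 y & x R^2 z) -> exists w (yRw & z R^2 w)) — i.e. a generalized confluence (Geach) condition.
(F1): ✓.
(F2): fails — 0R²1, 0R²1 but no w with 1Rw and 1R²w.
(F3): ✓.
(F4): ✓.

(F1), (F3), (F4)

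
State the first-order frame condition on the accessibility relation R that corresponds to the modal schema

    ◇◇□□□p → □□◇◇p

∀x ∀y ∀z ((xR²y ∧ xR²z) → ∃w (yR³w ∧ zR²w))

This is a Sahlqvist (Geach-type) schema ◇^2□^3p → □^2◇^2p.
Minimal-valuation argument: fix x; take any y with xR^2y and any z with xR^2z. Set V(p) to the set of worlds R-reachable from y in exactly 3 steps. Then □^3p holds at y, so the antecedent holds at x; validity forces ◇^2p at z, giving a w with zR^2w and yR^3w.
First-order correspondent: ∀x ∀y ∀z ((xR²y ∧ xR²z) → ∃w (yR³w ∧ zR²w)).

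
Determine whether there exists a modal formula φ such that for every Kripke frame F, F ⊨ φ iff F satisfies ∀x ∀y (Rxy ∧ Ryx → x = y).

Modal frame validity is preserved under surjective bounded morphisms.
The 8-cycle (worlds w0,w1,w2,w3,w4,w5,w6,w7 with w0→w1→w2→w3→w4→w5→w6→w7→w0) is antisymmetric. Sending even-indexed worlds to a and odd-indexed worlds to b is a surjective bounded morphism onto the two-world frame with a↔b, which is not antisymmetric.
So no modal formula (or set of formulas) defines exactly the antisymmetric frames.

Not definable by any modal formula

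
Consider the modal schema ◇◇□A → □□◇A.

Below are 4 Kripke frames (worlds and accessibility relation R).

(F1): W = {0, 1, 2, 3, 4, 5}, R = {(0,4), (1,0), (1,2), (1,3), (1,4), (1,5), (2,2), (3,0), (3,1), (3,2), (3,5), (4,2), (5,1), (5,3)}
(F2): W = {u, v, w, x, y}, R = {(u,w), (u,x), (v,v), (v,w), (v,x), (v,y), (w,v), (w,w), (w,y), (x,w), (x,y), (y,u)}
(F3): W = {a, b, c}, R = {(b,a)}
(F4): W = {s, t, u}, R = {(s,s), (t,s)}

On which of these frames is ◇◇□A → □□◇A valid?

This is the axiom for a generalized confluence (Geach) condition; its first-order frame correspondent is ∀x ∀y ∀z ((xR²y ∧ xR²z) → ∃w (yRw ∧ zRw)).
(F1): fails — 1R²0, 1R²2 but no w with 0Rw and 2Rw.
(F2): fails — uR²v, uR²y but no t with vRt and yRt.
(F3): ✓.
(F4): ✓.
Valid on: (F3), (F4).

(F3), (F4)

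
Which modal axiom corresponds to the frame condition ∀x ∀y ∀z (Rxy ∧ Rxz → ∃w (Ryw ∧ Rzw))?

A defining formula is ◇□ψ → □◇ψ (the .2 axiom).
Suppose ◇□ψ→□◇ψ is valid. Take Rxy, Rxz and set V(ψ)={w : Ryw}. Then □ψ at y so ◇□ψ at x, so □◇ψ at x, so ◇ψ at z, giving w with Rzw and Ryw.

◇□ψ → □◇ψ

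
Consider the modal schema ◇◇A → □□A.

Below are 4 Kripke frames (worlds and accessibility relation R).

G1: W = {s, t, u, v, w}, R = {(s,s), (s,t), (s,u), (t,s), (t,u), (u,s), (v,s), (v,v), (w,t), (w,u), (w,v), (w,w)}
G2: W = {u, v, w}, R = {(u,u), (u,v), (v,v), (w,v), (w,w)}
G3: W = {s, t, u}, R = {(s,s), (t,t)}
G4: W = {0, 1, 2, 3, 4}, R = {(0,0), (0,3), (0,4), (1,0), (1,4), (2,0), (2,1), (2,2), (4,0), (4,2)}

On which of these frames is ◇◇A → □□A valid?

Frame correspondent (Sahlqvist): ∀x ∀y ∀z ((xR²y ∧ xR²z) → ∃w (y = w ∧ z = w)) — i.e. a generalized confluence (Geach) condition.
G1: fails — sR²s, sR²t but s ≠ t.
G2: fails — uR²u, uR²v but u ≠ v.
G3: ✓.
G4: fails — 0R²0, 0R²2 but 0 ≠ 2.
Valid on: G3.

G3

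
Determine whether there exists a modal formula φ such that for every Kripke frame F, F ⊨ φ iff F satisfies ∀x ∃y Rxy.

Yes — defined by □r → ◇r

The condition is seriality. A defining modal formula is □r → ◇r.
Suppose □r→◇r is valid. At any x set V(r)=W. Then □r at x, so ◇r at x, so x has a successor.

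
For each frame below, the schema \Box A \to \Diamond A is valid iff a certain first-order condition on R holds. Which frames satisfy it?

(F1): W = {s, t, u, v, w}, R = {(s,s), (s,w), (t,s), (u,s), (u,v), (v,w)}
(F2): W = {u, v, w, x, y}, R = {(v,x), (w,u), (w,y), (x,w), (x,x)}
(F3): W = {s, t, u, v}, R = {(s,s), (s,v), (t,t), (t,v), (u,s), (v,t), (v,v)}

(F3)

Frame correspondent (Sahlqvist): \forall x \exists y Rxy — i.e. seriality.
(F1): fails — world w has no successor.
(F2): fails — world u has no successor.
(F3): condition met.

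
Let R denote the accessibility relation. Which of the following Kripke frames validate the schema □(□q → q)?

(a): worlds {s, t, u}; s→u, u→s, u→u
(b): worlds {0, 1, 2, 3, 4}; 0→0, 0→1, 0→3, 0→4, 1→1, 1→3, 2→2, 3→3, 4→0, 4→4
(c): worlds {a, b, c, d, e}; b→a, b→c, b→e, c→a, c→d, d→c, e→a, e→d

The schema corresponds to shift-reflexivity: ∀x ∀y (Rxy → Ryy).
(a): fails — Rus but not Rss.
(b): condition met.
(c): fails — Rbc but not Rcc.
Valid on: (b).

(b)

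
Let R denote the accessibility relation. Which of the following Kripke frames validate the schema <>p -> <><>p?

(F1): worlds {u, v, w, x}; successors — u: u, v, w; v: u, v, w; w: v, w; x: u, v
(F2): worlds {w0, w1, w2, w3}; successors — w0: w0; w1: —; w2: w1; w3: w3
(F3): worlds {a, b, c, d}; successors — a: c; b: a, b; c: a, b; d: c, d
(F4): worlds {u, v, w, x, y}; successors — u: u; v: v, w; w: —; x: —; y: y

(F1), (F4)

Frame correspondent (Sahlqvist): forall x forall y (xRy -> exists w (y = w & x R^2 w)) — i.e. a generalized confluence (Geach) condition.
(F1): condition met.
(F2): fails — w2Rw1 but no w with w1=w and w2R²w.
(F3): fails — aRc but no w with c=w and aR²w.
(F4): condition met.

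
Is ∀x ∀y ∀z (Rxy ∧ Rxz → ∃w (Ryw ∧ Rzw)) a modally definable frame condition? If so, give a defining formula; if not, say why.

Yes: it is convergence, defined by the .2 schema ◇□p → □◇p.
Suppose ◇□p→□◇p is valid. Take Rxy, Rxz and set V(p)={w : Ryw}. Then □p at y so ◇□p at x, so □◇p at x, so ◇p at z, giving w with Rzw and Ryw.

Yes, by ◇□p → □◇p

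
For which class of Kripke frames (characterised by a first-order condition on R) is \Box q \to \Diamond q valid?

This is the D axiom.
Its frame correspondent is seriality — \forall x \exists y Rxy.

seriality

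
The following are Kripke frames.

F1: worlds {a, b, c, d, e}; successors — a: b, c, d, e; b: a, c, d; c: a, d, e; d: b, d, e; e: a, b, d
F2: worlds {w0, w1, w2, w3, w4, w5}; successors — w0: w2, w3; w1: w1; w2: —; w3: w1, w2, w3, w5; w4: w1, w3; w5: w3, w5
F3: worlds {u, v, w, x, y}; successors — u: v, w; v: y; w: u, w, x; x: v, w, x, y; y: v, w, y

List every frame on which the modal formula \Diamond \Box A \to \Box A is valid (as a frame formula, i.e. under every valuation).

none

This is the axiom for the Euclidean property; its first-order frame correspondent is \forall x \forall y \forall z (Rxy \wedge Rxz \to Ryz).
F1: fails — Rab and Rab but not Rbb.
F2: fails — Rw0w2 and Rw0w2 but not Rw2w2.
F3: fails — Ruv and Ruv but not Rvv.
Valid on no frame.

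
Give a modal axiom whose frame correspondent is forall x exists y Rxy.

A defining formula is □q → ◇q (the D axiom).

□q → ◇q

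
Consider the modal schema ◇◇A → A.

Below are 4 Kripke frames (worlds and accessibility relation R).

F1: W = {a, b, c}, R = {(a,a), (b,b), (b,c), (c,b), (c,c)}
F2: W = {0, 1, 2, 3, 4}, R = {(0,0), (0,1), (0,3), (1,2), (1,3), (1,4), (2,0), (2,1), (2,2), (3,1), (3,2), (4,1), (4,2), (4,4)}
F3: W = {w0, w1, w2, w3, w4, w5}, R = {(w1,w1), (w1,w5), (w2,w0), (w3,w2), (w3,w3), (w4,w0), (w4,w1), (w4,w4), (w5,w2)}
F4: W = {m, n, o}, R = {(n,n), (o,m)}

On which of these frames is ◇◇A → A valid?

F4

The schema corresponds to a generalized confluence (Geach) condition: ∀x ∀y (xR²y → ∃w (y = w ∧ x = w)).
F1: fails — bR²c but c ≠ b.
F2: fails — 0R²1 but 1 ≠ 0.
F3: fails — w1R²w2 but w2 ≠ w1.
F4: ✓.
Valid on: F4.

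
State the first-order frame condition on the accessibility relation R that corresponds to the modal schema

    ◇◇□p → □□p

∀x ∀y ∀z ((xR²y ∧ xR²z) → ∃w (yRw ∧ z = w))

This is a Sahlqvist (Geach-type) schema ◇^2□^1p → □^2◇^0p.
Minimal-valuation argument: fix x; take any y with xR^2y and any z with xR^2z. Set V(p) to the set of worlds R-reachable from y in exactly 1 step. Then □^1p holds at y, so the antecedent holds at x; validity forces ◇^0p at z, giving a w with zR^0w and yR^1w.
First-order correspondent: ∀x ∀y ∀z ((xR²y ∧ xR²z) → ∃w (yRw ∧ z = w)).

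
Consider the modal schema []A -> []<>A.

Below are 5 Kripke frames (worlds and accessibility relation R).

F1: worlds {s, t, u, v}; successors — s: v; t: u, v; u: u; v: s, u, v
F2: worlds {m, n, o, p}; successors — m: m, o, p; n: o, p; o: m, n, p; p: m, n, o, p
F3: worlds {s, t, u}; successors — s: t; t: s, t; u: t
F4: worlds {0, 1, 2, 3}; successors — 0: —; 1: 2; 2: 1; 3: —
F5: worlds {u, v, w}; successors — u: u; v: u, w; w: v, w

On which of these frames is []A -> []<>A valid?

F1, F2, F3, F5

The schema corresponds to a generalized confluence (Geach) condition: forall x forall z (xRz -> exists w (xRw & zRw)).
F1: condition met.
F2: condition met.
F3: condition met.
F4: fails — 1R2 but no w with 1Rw and 2Rw.
F5: condition met.
Valid on: F1, F2, F3, F5.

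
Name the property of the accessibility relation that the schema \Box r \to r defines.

Suppose □r→r is valid. At any x set V(r)={w : Rxw}. Then □r holds at x, so r holds at x, i.e. Rxx.

reflexivity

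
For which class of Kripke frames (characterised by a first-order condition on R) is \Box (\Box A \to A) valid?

shift-reflexivity: \forall x \forall y (Rxy \to Ryy)

Suppose □(□A→A) is valid. Take Rxy and set V(A)={w : Ryw}. Then at y, □A holds; since □(□A→A) at x, □A→A at y, so A at y, i.e. Ryy.
The converse is a direct semantic check.
Frame condition: \forall x \forall y (Rxy \to Ryy).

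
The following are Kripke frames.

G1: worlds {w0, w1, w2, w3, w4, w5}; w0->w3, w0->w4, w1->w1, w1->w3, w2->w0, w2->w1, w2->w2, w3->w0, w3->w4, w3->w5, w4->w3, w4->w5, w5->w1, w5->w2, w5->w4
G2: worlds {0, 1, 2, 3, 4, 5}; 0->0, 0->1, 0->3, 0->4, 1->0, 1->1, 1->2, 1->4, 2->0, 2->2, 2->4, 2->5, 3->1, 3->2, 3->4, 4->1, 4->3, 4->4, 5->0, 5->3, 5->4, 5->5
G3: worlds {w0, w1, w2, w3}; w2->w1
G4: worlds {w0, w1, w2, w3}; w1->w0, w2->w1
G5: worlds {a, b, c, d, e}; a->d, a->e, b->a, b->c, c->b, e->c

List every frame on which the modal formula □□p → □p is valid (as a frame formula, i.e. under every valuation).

G2

The schema corresponds to density: ∀x ∀y (Rxy → ∃z (Rxz ∧ Rzy)).
G1: fails — Rw3w0 but no z with Rw3z and Rzw0.
G2: ✓.
G3: fails — Rw2w1 but no z with Rw2z and Rzw1.
G4: fails — Rw1w0 but no z with Rw1z and Rzw0.
G5: fails — Rbc but no z with Rbz and Rzc.
Valid on: G2.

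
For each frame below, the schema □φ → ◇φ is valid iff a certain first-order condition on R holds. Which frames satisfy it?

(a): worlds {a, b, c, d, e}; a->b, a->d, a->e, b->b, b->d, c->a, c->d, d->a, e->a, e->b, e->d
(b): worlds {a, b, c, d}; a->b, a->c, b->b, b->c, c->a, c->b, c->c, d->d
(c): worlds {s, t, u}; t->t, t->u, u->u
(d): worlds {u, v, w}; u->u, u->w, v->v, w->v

(a), (b), (d)

The schema corresponds to seriality: ∀x ∃y Rxy.
(a): condition met.
(b): condition met.
(c): fails — world s has no successor.
(d): condition met.
Valid on: (a), (b), (d).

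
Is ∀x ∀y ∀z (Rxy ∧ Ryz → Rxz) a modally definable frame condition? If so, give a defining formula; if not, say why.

Yes — defined by □p → □□p

Yes: it is transitivity, defined by the 4 schema □p → □□p.
Suppose □p→□□p is valid. Take Rxy, Ryz and set V(p)={w : Rxw}. Then □p at x, so □□p at x, so □p at y, so p at z, i.e. Rxz.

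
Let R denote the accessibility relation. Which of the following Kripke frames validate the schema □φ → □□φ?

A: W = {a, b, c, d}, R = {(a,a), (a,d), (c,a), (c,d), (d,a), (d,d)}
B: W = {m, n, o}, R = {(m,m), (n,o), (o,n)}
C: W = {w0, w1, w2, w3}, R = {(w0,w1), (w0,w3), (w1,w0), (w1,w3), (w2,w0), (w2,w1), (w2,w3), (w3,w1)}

This is the axiom for transitivity; its first-order frame correspondent is ∀x ∀y ∀z (Rxy ∧ Ryz → Rxz).
A: holds.
B: fails — Rno and Ron but not Rnn.
C: fails — Rw1w0 and Rw0w1 but not Rw1w1.

A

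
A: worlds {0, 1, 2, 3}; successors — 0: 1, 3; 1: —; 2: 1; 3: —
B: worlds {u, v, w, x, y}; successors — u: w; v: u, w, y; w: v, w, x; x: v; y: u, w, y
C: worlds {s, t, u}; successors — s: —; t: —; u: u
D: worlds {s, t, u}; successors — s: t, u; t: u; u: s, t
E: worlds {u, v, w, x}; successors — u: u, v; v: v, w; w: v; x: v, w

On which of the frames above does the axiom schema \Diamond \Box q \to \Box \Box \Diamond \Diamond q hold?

This is the axiom for a generalized confluence (Geach) condition; its first-order frame correspondent is \forall x \forall y \forall z ((xRy \wedge x R^2 z) \to \exists w (yRw \wedge z R^2 w)).
A: holds.
B: fails — wRx, wR²x but no t with xRt and xR²t.
C: holds.
D: fails — sRt, sR²t but no w with tRw and tR²w.
E: holds.
Valid on: A, C, E.

A, C, E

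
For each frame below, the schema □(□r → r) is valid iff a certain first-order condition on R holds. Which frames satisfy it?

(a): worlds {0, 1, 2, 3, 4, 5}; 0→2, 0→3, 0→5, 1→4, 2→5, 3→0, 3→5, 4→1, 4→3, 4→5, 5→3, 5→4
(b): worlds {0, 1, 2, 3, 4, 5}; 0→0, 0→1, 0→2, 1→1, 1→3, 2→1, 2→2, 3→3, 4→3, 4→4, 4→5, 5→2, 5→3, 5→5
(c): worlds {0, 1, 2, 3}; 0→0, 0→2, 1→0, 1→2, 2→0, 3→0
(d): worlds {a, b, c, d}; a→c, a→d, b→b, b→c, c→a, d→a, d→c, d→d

(b)

Frame correspondent (Sahlqvist): ∀x ∀y (Rxy → Ryy) — i.e. shift-reflexivity.
(a): fails — R02 but not R22.
(b): holds.
(c): fails — R02 but not R22.
(d): fails — Rbc but not Rcc.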